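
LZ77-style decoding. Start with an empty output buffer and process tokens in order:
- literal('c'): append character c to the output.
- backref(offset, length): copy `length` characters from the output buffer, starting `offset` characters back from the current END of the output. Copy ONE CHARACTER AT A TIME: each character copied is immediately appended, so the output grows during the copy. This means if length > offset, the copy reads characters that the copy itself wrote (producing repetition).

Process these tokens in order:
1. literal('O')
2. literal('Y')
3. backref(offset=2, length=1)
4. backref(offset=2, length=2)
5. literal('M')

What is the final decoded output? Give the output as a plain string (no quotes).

Token 1: literal('O'). Output: "O"
Token 2: literal('Y'). Output: "OY"
Token 3: backref(off=2, len=1). Copied 'O' from pos 0. Output: "OYO"
Token 4: backref(off=2, len=2). Copied 'YO' from pos 1. Output: "OYOYO"
Token 5: literal('M'). Output: "OYOYOM"

Answer: OYOYOM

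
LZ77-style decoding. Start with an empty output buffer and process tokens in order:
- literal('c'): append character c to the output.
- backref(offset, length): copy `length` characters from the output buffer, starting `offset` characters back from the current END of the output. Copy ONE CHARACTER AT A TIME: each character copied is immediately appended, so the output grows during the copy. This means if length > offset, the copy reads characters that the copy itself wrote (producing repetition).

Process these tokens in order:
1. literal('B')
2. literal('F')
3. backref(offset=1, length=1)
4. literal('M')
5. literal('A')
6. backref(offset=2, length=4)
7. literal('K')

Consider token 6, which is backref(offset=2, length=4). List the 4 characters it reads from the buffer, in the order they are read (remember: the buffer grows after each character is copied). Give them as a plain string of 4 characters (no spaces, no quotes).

Token 1: literal('B'). Output: "B"
Token 2: literal('F'). Output: "BF"
Token 3: backref(off=1, len=1). Copied 'F' from pos 1. Output: "BFF"
Token 4: literal('M'). Output: "BFFM"
Token 5: literal('A'). Output: "BFFMA"
Token 6: backref(off=2, len=4). Buffer before: "BFFMA" (len 5)
  byte 1: read out[3]='M', append. Buffer now: "BFFMAM"
  byte 2: read out[4]='A', append. Buffer now: "BFFMAMA"
  byte 3: read out[5]='M', append. Buffer now: "BFFMAMAM"
  byte 4: read out[6]='A', append. Buffer now: "BFFMAMAMA"

Answer: MAMA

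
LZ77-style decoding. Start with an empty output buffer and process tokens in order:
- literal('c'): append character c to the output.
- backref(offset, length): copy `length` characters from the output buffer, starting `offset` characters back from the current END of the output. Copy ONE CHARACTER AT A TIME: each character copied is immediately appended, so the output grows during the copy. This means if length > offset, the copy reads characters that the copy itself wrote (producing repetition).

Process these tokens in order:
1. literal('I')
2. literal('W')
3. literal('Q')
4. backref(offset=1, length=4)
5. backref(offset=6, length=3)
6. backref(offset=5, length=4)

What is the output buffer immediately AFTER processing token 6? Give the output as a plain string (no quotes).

Token 1: literal('I'). Output: "I"
Token 2: literal('W'). Output: "IW"
Token 3: literal('Q'). Output: "IWQ"
Token 4: backref(off=1, len=4) (overlapping!). Copied 'QQQQ' from pos 2. Output: "IWQQQQQ"
Token 5: backref(off=6, len=3). Copied 'WQQ' from pos 1. Output: "IWQQQQQWQQ"
Token 6: backref(off=5, len=4). Copied 'QQWQ' from pos 5. Output: "IWQQQQQWQQQQWQ"

Answer: IWQQQQQWQQQQWQ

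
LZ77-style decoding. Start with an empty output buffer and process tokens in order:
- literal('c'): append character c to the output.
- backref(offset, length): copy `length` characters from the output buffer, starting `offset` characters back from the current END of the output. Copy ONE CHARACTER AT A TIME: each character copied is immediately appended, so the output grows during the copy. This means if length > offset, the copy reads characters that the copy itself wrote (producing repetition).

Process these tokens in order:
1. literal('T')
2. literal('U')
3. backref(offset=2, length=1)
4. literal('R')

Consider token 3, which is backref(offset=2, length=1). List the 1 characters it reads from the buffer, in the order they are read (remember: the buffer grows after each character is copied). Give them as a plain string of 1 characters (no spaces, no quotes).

Token 1: literal('T'). Output: "T"
Token 2: literal('U'). Output: "TU"
Token 3: backref(off=2, len=1). Buffer before: "TU" (len 2)
  byte 1: read out[0]='T', append. Buffer now: "TUT"

Answer: T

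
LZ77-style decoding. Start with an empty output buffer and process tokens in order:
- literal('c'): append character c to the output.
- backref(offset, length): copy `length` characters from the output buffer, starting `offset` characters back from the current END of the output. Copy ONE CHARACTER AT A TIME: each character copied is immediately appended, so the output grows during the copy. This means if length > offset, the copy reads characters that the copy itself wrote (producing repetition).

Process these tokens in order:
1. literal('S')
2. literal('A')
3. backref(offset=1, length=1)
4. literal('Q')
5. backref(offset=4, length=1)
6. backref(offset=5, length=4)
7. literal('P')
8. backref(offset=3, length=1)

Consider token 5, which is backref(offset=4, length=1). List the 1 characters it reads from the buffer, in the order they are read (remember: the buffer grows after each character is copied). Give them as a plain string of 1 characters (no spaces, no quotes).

Token 1: literal('S'). Output: "S"
Token 2: literal('A'). Output: "SA"
Token 3: backref(off=1, len=1). Copied 'A' from pos 1. Output: "SAA"
Token 4: literal('Q'). Output: "SAAQ"
Token 5: backref(off=4, len=1). Buffer before: "SAAQ" (len 4)
  byte 1: read out[0]='S', append. Buffer now: "SAAQS"

Answer: S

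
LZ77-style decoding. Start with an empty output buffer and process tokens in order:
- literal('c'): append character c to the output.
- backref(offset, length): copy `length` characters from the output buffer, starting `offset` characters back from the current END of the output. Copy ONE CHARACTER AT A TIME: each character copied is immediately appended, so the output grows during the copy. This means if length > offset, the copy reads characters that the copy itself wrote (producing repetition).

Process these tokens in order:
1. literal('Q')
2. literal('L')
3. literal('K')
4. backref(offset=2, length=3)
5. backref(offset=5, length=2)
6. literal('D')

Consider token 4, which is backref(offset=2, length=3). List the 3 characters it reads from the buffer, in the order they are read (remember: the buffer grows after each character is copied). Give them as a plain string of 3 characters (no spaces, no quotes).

Token 1: literal('Q'). Output: "Q"
Token 2: literal('L'). Output: "QL"
Token 3: literal('K'). Output: "QLK"
Token 4: backref(off=2, len=3). Buffer before: "QLK" (len 3)
  byte 1: read out[1]='L', append. Buffer now: "QLKL"
  byte 2: read out[2]='K', append. Buffer now: "QLKLK"
  byte 3: read out[3]='L', append. Buffer now: "QLKLKL"

Answer: LKL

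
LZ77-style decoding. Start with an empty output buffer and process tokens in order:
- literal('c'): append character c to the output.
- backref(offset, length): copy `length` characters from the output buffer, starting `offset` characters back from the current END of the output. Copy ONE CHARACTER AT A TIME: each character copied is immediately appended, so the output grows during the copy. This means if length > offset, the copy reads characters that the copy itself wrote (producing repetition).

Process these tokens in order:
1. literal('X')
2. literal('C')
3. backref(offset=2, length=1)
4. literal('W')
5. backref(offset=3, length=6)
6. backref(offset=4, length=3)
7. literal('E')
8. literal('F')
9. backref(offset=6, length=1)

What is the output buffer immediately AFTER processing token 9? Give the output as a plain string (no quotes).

Answer: XCXWCXWCXWWCXEFW

Derivation:
Token 1: literal('X'). Output: "X"
Token 2: literal('C'). Output: "XC"
Token 3: backref(off=2, len=1). Copied 'X' from pos 0. Output: "XCX"
Token 4: literal('W'). Output: "XCXW"
Token 5: backref(off=3, len=6) (overlapping!). Copied 'CXWCXW' from pos 1. Output: "XCXWCXWCXW"
Token 6: backref(off=4, len=3). Copied 'WCX' from pos 6. Output: "XCXWCXWCXWWCX"
Token 7: literal('E'). Output: "XCXWCXWCXWWCXE"
Token 8: literal('F'). Output: "XCXWCXWCXWWCXEF"
Token 9: backref(off=6, len=1). Copied 'W' from pos 9. Output: "XCXWCXWCXWWCXEFW"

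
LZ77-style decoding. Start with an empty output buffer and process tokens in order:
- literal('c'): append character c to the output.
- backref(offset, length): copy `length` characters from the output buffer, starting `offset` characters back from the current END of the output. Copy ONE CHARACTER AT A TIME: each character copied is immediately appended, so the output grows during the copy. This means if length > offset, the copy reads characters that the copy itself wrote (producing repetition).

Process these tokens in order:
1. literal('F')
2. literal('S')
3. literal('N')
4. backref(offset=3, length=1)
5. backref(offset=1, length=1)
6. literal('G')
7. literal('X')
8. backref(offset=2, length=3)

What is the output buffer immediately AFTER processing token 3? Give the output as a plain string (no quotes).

Answer: FSN

Derivation:
Token 1: literal('F'). Output: "F"
Token 2: literal('S'). Output: "FS"
Token 3: literal('N'). Output: "FSN"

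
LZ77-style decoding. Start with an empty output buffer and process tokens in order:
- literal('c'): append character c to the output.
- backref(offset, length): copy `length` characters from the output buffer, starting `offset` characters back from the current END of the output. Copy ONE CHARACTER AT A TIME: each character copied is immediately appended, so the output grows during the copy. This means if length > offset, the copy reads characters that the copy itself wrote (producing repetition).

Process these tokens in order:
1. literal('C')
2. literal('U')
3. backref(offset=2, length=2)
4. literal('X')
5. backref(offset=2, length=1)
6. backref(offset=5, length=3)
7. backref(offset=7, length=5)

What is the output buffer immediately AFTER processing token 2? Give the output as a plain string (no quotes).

Answer: CU

Derivation:
Token 1: literal('C'). Output: "C"
Token 2: literal('U'). Output: "CU"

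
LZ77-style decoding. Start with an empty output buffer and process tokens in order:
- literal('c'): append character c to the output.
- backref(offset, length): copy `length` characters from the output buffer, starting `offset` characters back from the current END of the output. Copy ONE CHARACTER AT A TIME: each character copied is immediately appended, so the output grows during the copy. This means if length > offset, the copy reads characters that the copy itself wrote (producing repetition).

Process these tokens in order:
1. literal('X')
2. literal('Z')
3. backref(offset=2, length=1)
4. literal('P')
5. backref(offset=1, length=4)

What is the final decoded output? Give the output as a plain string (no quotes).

Answer: XZXPPPPP

Derivation:
Token 1: literal('X'). Output: "X"
Token 2: literal('Z'). Output: "XZ"
Token 3: backref(off=2, len=1). Copied 'X' from pos 0. Output: "XZX"
Token 4: literal('P'). Output: "XZXP"
Token 5: backref(off=1, len=4) (overlapping!). Copied 'PPPP' from pos 3. Output: "XZXPPPPP"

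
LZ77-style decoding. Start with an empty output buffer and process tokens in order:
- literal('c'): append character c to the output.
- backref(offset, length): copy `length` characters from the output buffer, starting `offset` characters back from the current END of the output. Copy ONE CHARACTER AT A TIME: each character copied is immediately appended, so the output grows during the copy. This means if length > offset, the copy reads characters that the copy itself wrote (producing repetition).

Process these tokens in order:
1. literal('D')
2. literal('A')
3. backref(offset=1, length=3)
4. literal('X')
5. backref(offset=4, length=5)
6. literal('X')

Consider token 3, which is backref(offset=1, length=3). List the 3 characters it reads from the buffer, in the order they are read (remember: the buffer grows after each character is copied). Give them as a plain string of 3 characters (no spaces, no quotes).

Answer: AAA

Derivation:
Token 1: literal('D'). Output: "D"
Token 2: literal('A'). Output: "DA"
Token 3: backref(off=1, len=3). Buffer before: "DA" (len 2)
  byte 1: read out[1]='A', append. Buffer now: "DAA"
  byte 2: read out[2]='A', append. Buffer now: "DAAA"
  byte 3: read out[3]='A', append. Buffer now: "DAAAA"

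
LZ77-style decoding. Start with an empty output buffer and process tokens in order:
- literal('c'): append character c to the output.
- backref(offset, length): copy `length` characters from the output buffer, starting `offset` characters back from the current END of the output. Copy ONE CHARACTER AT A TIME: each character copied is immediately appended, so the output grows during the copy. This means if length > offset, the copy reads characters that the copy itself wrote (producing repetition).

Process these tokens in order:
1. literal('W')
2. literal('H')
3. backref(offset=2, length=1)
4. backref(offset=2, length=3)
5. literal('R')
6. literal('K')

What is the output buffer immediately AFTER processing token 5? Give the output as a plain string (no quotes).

Answer: WHWHWHR

Derivation:
Token 1: literal('W'). Output: "W"
Token 2: literal('H'). Output: "WH"
Token 3: backref(off=2, len=1). Copied 'W' from pos 0. Output: "WHW"
Token 4: backref(off=2, len=3) (overlapping!). Copied 'HWH' from pos 1. Output: "WHWHWH"
Token 5: literal('R'). Output: "WHWHWHR"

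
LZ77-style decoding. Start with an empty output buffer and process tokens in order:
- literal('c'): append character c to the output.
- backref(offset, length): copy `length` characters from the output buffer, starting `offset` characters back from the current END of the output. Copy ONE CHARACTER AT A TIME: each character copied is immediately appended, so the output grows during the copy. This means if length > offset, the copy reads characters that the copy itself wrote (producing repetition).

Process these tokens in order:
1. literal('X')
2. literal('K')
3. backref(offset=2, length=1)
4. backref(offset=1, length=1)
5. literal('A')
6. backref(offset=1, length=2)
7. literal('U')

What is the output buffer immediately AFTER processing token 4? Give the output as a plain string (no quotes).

Token 1: literal('X'). Output: "X"
Token 2: literal('K'). Output: "XK"
Token 3: backref(off=2, len=1). Copied 'X' from pos 0. Output: "XKX"
Token 4: backref(off=1, len=1). Copied 'X' from pos 2. Output: "XKXX"

Answer: XKXX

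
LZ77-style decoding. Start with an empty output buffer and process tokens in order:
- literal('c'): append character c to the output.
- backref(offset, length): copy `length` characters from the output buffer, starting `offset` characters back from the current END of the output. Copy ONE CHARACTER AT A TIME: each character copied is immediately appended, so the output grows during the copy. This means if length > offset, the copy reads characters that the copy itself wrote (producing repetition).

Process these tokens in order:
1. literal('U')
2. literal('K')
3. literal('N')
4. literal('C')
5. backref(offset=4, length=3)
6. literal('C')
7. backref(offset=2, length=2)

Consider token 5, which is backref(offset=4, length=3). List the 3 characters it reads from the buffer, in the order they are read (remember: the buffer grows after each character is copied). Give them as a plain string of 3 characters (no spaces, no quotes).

Answer: UKN

Derivation:
Token 1: literal('U'). Output: "U"
Token 2: literal('K'). Output: "UK"
Token 3: literal('N'). Output: "UKN"
Token 4: literal('C'). Output: "UKNC"
Token 5: backref(off=4, len=3). Buffer before: "UKNC" (len 4)
  byte 1: read out[0]='U', append. Buffer now: "UKNCU"
  byte 2: read out[1]='K', append. Buffer now: "UKNCUK"
  byte 3: read out[2]='N', append. Buffer now: "UKNCUKN"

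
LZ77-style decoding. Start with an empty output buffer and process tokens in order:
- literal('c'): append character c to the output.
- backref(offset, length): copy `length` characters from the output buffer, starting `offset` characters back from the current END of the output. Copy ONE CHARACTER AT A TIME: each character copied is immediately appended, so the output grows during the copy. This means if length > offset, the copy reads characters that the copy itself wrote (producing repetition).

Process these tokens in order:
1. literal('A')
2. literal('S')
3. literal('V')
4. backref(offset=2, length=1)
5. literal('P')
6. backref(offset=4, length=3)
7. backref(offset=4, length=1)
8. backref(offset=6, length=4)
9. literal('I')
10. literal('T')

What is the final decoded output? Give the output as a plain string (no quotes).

Token 1: literal('A'). Output: "A"
Token 2: literal('S'). Output: "AS"
Token 3: literal('V'). Output: "ASV"
Token 4: backref(off=2, len=1). Copied 'S' from pos 1. Output: "ASVS"
Token 5: literal('P'). Output: "ASVSP"
Token 6: backref(off=4, len=3). Copied 'SVS' from pos 1. Output: "ASVSPSVS"
Token 7: backref(off=4, len=1). Copied 'P' from pos 4. Output: "ASVSPSVSP"
Token 8: backref(off=6, len=4). Copied 'SPSV' from pos 3. Output: "ASVSPSVSPSPSV"
Token 9: literal('I'). Output: "ASVSPSVSPSPSVI"
Token 10: literal('T'). Output: "ASVSPSVSPSPSVIT"

Answer: ASVSPSVSPSPSVIT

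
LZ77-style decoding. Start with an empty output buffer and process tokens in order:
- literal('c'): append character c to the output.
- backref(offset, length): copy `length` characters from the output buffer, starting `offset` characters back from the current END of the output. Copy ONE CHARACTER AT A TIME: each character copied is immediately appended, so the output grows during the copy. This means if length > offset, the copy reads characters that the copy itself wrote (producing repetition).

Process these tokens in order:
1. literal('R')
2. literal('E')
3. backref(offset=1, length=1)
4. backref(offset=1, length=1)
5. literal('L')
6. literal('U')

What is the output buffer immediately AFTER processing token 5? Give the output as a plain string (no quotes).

Token 1: literal('R'). Output: "R"
Token 2: literal('E'). Output: "RE"
Token 3: backref(off=1, len=1). Copied 'E' from pos 1. Output: "REE"
Token 4: backref(off=1, len=1). Copied 'E' from pos 2. Output: "REEE"
Token 5: literal('L'). Output: "REEEL"

Answer: REEEL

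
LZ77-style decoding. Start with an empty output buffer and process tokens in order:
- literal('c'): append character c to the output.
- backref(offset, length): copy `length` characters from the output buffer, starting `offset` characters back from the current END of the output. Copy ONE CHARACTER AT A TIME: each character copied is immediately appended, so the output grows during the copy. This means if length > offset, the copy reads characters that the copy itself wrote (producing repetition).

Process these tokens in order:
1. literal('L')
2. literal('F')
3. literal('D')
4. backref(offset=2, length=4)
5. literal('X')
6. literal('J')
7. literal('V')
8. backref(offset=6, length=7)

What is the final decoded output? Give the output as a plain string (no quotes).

Token 1: literal('L'). Output: "L"
Token 2: literal('F'). Output: "LF"
Token 3: literal('D'). Output: "LFD"
Token 4: backref(off=2, len=4) (overlapping!). Copied 'FDFD' from pos 1. Output: "LFDFDFD"
Token 5: literal('X'). Output: "LFDFDFDX"
Token 6: literal('J'). Output: "LFDFDFDXJ"
Token 7: literal('V'). Output: "LFDFDFDXJV"
Token 8: backref(off=6, len=7) (overlapping!). Copied 'DFDXJVD' from pos 4. Output: "LFDFDFDXJVDFDXJVD"

Answer: LFDFDFDXJVDFDXJVD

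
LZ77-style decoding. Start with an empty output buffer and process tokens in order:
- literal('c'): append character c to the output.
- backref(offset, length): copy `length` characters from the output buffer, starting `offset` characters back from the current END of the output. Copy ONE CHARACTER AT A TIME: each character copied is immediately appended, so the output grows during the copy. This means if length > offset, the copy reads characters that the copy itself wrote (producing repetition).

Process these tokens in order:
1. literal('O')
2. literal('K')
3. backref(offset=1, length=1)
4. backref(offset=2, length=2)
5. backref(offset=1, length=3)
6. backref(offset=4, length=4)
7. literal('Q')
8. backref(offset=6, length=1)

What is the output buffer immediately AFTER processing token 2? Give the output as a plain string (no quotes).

Token 1: literal('O'). Output: "O"
Token 2: literal('K'). Output: "OK"

Answer: OK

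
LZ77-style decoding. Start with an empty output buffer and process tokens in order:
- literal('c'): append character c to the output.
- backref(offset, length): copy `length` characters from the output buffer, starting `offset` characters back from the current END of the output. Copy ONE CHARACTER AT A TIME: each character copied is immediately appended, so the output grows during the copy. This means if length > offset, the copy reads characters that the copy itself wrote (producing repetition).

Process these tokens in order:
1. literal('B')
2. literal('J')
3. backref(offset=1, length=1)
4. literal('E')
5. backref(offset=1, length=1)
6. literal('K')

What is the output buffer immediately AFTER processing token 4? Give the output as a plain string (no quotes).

Answer: BJJE

Derivation:
Token 1: literal('B'). Output: "B"
Token 2: literal('J'). Output: "BJ"
Token 3: backref(off=1, len=1). Copied 'J' from pos 1. Output: "BJJ"
Token 4: literal('E'). Output: "BJJE"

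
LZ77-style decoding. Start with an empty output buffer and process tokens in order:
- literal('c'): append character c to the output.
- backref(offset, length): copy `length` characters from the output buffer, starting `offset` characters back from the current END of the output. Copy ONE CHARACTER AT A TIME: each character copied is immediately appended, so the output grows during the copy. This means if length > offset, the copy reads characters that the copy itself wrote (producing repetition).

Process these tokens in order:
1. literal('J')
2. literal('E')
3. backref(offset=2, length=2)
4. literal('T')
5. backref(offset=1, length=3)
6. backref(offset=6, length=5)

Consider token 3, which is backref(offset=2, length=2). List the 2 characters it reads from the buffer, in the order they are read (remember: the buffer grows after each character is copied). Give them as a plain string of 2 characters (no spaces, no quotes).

Token 1: literal('J'). Output: "J"
Token 2: literal('E'). Output: "JE"
Token 3: backref(off=2, len=2). Buffer before: "JE" (len 2)
  byte 1: read out[0]='J', append. Buffer now: "JEJ"
  byte 2: read out[1]='E', append. Buffer now: "JEJE"

Answer: JE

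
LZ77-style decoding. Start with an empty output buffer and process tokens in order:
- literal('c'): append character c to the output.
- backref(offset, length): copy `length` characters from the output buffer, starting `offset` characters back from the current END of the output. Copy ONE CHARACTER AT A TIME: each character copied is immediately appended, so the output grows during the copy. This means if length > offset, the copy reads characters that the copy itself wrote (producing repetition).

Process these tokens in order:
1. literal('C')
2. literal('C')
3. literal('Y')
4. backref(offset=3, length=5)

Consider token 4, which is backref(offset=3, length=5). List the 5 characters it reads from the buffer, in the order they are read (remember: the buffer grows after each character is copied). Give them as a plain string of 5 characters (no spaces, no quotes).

Token 1: literal('C'). Output: "C"
Token 2: literal('C'). Output: "CC"
Token 3: literal('Y'). Output: "CCY"
Token 4: backref(off=3, len=5). Buffer before: "CCY" (len 3)
  byte 1: read out[0]='C', append. Buffer now: "CCYC"
  byte 2: read out[1]='C', append. Buffer now: "CCYCC"
  byte 3: read out[2]='Y', append. Buffer now: "CCYCCY"
  byte 4: read out[3]='C', append. Buffer now: "CCYCCYC"
  byte 5: read out[4]='C', append. Buffer now: "CCYCCYCC"

Answer: CCYCC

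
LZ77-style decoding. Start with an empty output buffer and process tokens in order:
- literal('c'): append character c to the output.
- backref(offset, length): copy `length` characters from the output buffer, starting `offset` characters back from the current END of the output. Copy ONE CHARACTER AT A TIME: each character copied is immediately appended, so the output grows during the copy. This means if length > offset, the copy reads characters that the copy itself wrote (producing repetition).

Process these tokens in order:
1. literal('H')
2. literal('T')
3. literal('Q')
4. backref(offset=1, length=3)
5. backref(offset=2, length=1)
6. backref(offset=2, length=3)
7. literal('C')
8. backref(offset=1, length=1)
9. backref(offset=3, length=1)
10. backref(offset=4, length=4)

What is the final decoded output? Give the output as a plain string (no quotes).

Token 1: literal('H'). Output: "H"
Token 2: literal('T'). Output: "HT"
Token 3: literal('Q'). Output: "HTQ"
Token 4: backref(off=1, len=3) (overlapping!). Copied 'QQQ' from pos 2. Output: "HTQQQQ"
Token 5: backref(off=2, len=1). Copied 'Q' from pos 4. Output: "HTQQQQQ"
Token 6: backref(off=2, len=3) (overlapping!). Copied 'QQQ' from pos 5. Output: "HTQQQQQQQQ"
Token 7: literal('C'). Output: "HTQQQQQQQQC"
Token 8: backref(off=1, len=1). Copied 'C' from pos 10. Output: "HTQQQQQQQQCC"
Token 9: backref(off=3, len=1). Copied 'Q' from pos 9. Output: "HTQQQQQQQQCCQ"
Token 10: backref(off=4, len=4). Copied 'QCCQ' from pos 9. Output: "HTQQQQQQQQCCQQCCQ"

Answer: HTQQQQQQQQCCQQCCQ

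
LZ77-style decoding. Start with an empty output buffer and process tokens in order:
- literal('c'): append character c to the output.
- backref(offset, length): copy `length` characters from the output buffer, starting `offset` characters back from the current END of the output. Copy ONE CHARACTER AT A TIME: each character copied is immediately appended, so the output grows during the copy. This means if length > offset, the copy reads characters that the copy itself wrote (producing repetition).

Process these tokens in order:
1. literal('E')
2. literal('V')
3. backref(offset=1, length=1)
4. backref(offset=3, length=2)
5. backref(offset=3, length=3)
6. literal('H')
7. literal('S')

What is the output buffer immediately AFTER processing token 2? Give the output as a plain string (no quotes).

Answer: EV

Derivation:
Token 1: literal('E'). Output: "E"
Token 2: literal('V'). Output: "EV"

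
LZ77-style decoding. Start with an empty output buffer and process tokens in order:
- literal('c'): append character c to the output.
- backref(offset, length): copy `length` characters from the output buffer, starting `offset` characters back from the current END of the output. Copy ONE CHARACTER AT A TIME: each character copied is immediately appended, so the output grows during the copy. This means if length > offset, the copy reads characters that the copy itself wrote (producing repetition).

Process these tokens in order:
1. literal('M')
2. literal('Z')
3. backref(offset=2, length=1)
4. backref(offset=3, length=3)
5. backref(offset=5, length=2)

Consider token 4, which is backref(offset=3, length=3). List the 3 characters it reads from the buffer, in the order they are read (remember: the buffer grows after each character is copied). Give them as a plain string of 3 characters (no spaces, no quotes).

Token 1: literal('M'). Output: "M"
Token 2: literal('Z'). Output: "MZ"
Token 3: backref(off=2, len=1). Copied 'M' from pos 0. Output: "MZM"
Token 4: backref(off=3, len=3). Buffer before: "MZM" (len 3)
  byte 1: read out[0]='M', append. Buffer now: "MZMM"
  byte 2: read out[1]='Z', append. Buffer now: "MZMMZ"
  byte 3: read out[2]='M', append. Buffer now: "MZMMZM"

Answer: MZM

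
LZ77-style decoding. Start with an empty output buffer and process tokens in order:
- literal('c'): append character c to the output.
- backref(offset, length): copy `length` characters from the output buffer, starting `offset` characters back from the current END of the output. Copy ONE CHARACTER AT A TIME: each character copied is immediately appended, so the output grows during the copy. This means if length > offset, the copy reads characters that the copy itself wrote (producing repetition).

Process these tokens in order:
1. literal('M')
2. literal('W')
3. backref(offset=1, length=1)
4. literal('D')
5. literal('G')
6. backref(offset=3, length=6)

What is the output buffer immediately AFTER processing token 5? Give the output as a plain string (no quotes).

Answer: MWWDG

Derivation:
Token 1: literal('M'). Output: "M"
Token 2: literal('W'). Output: "MW"
Token 3: backref(off=1, len=1). Copied 'W' from pos 1. Output: "MWW"
Token 4: literal('D'). Output: "MWWD"
Token 5: literal('G'). Output: "MWWDG"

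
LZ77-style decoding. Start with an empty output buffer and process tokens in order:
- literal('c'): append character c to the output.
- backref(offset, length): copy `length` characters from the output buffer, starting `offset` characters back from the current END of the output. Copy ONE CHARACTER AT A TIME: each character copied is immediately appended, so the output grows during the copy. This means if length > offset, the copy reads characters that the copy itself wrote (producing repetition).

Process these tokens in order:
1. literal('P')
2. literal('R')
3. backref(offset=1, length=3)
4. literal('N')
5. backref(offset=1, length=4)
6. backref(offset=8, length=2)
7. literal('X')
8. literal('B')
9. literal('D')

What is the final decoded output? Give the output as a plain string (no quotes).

Answer: PRRRRNNNNNRRXBD

Derivation:
Token 1: literal('P'). Output: "P"
Token 2: literal('R'). Output: "PR"
Token 3: backref(off=1, len=3) (overlapping!). Copied 'RRR' from pos 1. Output: "PRRRR"
Token 4: literal('N'). Output: "PRRRRN"
Token 5: backref(off=1, len=4) (overlapping!). Copied 'NNNN' from pos 5. Output: "PRRRRNNNNN"
Token 6: backref(off=8, len=2). Copied 'RR' from pos 2. Output: "PRRRRNNNNNRR"
Token 7: literal('X'). Output: "PRRRRNNNNNRRX"
Token 8: literal('B'). Output: "PRRRRNNNNNRRXB"
Token 9: literal('D'). Output: "PRRRRNNNNNRRXBD"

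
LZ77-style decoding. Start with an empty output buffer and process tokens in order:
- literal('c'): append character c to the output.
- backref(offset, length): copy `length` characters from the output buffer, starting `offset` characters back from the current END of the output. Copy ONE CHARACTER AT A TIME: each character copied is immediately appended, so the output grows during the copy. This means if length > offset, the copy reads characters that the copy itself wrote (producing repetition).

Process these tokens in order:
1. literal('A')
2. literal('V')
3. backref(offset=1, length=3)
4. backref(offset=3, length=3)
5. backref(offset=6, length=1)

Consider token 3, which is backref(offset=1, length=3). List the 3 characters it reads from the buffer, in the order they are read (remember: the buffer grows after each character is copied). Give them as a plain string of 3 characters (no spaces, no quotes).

Answer: VVV

Derivation:
Token 1: literal('A'). Output: "A"
Token 2: literal('V'). Output: "AV"
Token 3: backref(off=1, len=3). Buffer before: "AV" (len 2)
  byte 1: read out[1]='V', append. Buffer now: "AVV"
  byte 2: read out[2]='V', append. Buffer now: "AVVV"
  byte 3: read out[3]='V', append. Buffer now: "AVVVV"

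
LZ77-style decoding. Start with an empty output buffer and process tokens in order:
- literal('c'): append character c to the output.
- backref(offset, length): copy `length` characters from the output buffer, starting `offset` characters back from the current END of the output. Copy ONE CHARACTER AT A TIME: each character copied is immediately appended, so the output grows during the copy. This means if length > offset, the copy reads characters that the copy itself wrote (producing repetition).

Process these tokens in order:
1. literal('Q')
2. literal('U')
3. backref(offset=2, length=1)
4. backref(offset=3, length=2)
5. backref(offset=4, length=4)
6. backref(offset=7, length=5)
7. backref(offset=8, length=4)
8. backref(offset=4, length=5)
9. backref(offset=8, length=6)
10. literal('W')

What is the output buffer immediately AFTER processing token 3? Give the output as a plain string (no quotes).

Token 1: literal('Q'). Output: "Q"
Token 2: literal('U'). Output: "QU"
Token 3: backref(off=2, len=1). Copied 'Q' from pos 0. Output: "QUQ"

Answer: QUQ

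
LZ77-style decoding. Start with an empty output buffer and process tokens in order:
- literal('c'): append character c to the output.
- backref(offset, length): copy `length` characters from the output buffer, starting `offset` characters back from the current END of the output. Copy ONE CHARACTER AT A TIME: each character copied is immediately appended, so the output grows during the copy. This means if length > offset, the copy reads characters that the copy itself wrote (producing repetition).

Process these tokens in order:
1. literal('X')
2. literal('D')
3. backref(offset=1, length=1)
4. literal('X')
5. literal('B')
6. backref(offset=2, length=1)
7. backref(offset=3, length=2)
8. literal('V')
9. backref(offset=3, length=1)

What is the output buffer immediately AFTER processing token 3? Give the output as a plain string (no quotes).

Answer: XDD

Derivation:
Token 1: literal('X'). Output: "X"
Token 2: literal('D'). Output: "XD"
Token 3: backref(off=1, len=1). Copied 'D' from pos 1. Output: "XDD"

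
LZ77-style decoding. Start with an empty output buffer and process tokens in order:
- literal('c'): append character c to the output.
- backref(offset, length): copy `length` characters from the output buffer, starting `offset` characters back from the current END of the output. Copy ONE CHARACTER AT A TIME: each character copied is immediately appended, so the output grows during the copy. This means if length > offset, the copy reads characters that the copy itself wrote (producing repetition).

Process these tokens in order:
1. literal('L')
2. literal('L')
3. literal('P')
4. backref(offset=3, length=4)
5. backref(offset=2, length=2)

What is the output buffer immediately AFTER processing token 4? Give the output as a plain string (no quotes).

Answer: LLPLLPL

Derivation:
Token 1: literal('L'). Output: "L"
Token 2: literal('L'). Output: "LL"
Token 3: literal('P'). Output: "LLP"
Token 4: backref(off=3, len=4) (overlapping!). Copied 'LLPL' from pos 0. Output: "LLPLLPL"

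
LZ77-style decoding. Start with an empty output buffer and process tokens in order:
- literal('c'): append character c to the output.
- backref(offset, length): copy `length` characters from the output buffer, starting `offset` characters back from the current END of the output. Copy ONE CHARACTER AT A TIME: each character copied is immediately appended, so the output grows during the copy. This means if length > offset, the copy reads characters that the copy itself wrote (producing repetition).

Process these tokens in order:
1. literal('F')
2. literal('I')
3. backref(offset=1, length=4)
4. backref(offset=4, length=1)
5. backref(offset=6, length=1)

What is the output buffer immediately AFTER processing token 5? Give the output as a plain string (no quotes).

Token 1: literal('F'). Output: "F"
Token 2: literal('I'). Output: "FI"
Token 3: backref(off=1, len=4) (overlapping!). Copied 'IIII' from pos 1. Output: "FIIIII"
Token 4: backref(off=4, len=1). Copied 'I' from pos 2. Output: "FIIIIII"
Token 5: backref(off=6, len=1). Copied 'I' from pos 1. Output: "FIIIIIII"

Answer: FIIIIIII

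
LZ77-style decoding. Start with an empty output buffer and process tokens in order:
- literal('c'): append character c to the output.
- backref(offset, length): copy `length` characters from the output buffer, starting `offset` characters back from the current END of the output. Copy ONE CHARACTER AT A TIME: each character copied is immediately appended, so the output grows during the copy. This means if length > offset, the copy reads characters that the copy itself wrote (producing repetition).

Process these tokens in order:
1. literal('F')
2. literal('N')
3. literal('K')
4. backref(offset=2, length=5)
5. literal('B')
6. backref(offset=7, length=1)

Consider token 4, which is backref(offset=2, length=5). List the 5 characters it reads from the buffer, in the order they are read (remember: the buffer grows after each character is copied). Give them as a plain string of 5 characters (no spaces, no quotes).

Answer: NKNKN

Derivation:
Token 1: literal('F'). Output: "F"
Token 2: literal('N'). Output: "FN"
Token 3: literal('K'). Output: "FNK"
Token 4: backref(off=2, len=5). Buffer before: "FNK" (len 3)
  byte 1: read out[1]='N', append. Buffer now: "FNKN"
  byte 2: read out[2]='K', append. Buffer now: "FNKNK"
  byte 3: read out[3]='N', append. Buffer now: "FNKNKN"
  byte 4: read out[4]='K', append. Buffer now: "FNKNKNK"
  byte 5: read out[5]='N', append. Buffer now: "FNKNKNKN"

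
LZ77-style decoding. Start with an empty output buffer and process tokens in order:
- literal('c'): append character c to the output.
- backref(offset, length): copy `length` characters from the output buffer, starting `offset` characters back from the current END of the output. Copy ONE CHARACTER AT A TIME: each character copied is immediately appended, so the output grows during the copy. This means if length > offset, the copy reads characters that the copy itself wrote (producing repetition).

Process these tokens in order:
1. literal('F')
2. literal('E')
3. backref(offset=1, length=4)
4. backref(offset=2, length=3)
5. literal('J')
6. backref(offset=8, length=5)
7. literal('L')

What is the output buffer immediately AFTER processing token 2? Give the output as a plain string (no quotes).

Answer: FE

Derivation:
Token 1: literal('F'). Output: "F"
Token 2: literal('E'). Output: "FE"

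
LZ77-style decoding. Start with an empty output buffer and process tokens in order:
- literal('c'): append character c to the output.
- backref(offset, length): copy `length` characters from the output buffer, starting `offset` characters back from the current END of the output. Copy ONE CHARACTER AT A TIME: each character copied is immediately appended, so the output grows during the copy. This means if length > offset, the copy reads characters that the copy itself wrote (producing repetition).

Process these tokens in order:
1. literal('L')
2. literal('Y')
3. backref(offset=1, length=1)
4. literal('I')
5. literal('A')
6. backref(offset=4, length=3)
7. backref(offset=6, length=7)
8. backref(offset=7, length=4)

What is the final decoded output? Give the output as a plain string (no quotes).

Token 1: literal('L'). Output: "L"
Token 2: literal('Y'). Output: "LY"
Token 3: backref(off=1, len=1). Copied 'Y' from pos 1. Output: "LYY"
Token 4: literal('I'). Output: "LYYI"
Token 5: literal('A'). Output: "LYYIA"
Token 6: backref(off=4, len=3). Copied 'YYI' from pos 1. Output: "LYYIAYYI"
Token 7: backref(off=6, len=7) (overlapping!). Copied 'YIAYYIY' from pos 2. Output: "LYYIAYYIYIAYYIY"
Token 8: backref(off=7, len=4). Copied 'YIAY' from pos 8. Output: "LYYIAYYIYIAYYIYYIAY"

Answer: LYYIAYYIYIAYYIYYIAY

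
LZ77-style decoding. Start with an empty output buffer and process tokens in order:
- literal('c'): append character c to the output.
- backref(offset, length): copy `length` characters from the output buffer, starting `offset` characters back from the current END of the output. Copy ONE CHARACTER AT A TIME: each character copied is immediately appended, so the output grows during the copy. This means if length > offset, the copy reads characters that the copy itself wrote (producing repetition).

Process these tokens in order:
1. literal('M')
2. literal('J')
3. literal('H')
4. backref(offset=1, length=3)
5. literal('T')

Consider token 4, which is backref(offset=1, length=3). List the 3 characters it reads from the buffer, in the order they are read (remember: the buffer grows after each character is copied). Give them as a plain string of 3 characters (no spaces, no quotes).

Answer: HHH

Derivation:
Token 1: literal('M'). Output: "M"
Token 2: literal('J'). Output: "MJ"
Token 3: literal('H'). Output: "MJH"
Token 4: backref(off=1, len=3). Buffer before: "MJH" (len 3)
  byte 1: read out[2]='H', append. Buffer now: "MJHH"
  byte 2: read out[3]='H', append. Buffer now: "MJHHH"
  byte 3: read out[4]='H', append. Buffer now: "MJHHHH"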